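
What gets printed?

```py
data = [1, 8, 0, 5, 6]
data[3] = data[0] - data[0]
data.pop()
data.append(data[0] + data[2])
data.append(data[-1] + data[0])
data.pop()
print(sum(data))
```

10

data[3] = data[0]-data[0] = 1-1 = 0 → [1, 8, 0, 0, 6]
pop() removes 6 → [1, 8, 0, 0]
append data[0]+data[2] = 1+0 = 1 → [1, 8, 0, 0, 1]
append data[-1]+data[0] = 1+1 = 2 → [1, 8, 0, 0, 1, 2]
pop() removes 2 → [1, 8, 0, 0, 1]
sum = 10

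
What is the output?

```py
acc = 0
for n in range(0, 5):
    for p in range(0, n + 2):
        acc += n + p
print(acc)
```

85

n=0,p=0: acc = 0+0 = 0
n=0,p=1: acc = 0+1 = 1
n=1,p=0: acc = 1+1 = 2
n=1,p=1: acc = 2+2 = 4
n=1,p=2: acc = 4+3 = 7
n=2,p=0: acc = 7+2 = 9
n=2,p=1: acc = 9+3 = 12
n=2,p=2: acc = 12+4 = 16
n=2,p=3: acc = 16+5 = 21
n=3,p=0: acc = 21+3 = 24
n=3,p=1: acc = 24+4 = 28
n=3,p=2: acc = 28+5 = 33
n=3,p=3: acc = 33+6 = 39
n=3,p=4: acc = 39+7 = 46
n=4,p=0: acc = 46+4 = 50
n=4,p=1: acc = 50+5 = 55
n=4,p=2: acc = 55+6 = 61
n=4,p=3: acc = 61+7 = 68
n=4,p=4: acc = 68+8 = 76
n=4,p=5: acc = 76+9 = 85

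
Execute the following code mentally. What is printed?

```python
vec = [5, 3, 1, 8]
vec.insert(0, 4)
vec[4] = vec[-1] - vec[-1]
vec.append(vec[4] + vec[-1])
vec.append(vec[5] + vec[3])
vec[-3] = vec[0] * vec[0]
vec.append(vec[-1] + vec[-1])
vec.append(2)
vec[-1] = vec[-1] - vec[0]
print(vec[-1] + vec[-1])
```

-4

insert 4 at 0 → [4, 5, 3, 1, 8]
vec[4] = vec[-1]-vec[-1] = 8-8 = 0 → [4, 5, 3, 1, 0]
append vec[4]+vec[-1] = 0+0 = 0 → [4, 5, 3, 1, 0, 0]
append vec[5]+vec[3] = 0+1 = 1 → [4, 5, 3, 1, 0, 0, 1]
vec[-3] = vec[0]*vec[0] = 4*4 = 16 → [4, 5, 3, 1, 16, 0, 1]
append vec[-1]+vec[-1] = 1+1 = 2 → [4, 5, 3, 1, 16, 0, 1, 2]
append 2 → [4, 5, 3, 1, 16, 0, 1, 2, 2]
vec[-1] = vec[-1]-vec[0] = 2-4 = -2 → [4, 5, 3, 1, 16, 0, 1, 2, -2]
vec[-1]+vec[-1] = (-2)+(-2) = -4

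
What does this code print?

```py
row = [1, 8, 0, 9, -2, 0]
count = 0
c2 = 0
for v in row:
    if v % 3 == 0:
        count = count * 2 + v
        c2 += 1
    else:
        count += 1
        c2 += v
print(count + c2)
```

46

v=1: not %3==0, count = 0+1 = 1; c2=1
v=8: not %3==0, count = 1+1 = 2; c2=9
v=0: %3==0, count = 2*2+0 = 4; c2=10
v=9: %3==0, count = 4*2+9 = 17; c2=11
v=-2: not %3==0, count = 17+1 = 18; c2=9
v=0: %3==0, count = 18*2+0 = 36; c2=10
count+c2 = 36+10 = 46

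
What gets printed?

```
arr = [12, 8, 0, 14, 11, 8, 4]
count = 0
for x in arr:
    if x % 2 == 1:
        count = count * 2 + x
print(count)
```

11

x=12: not odd
x=8: not odd
x=0: not odd
x=14: not odd
x=11: odd, count = 0*2+11 = 11
x=8: not odd
x=4: not odd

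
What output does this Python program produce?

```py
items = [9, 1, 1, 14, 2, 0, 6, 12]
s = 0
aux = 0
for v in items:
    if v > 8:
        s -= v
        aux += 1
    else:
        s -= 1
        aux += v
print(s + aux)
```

-27

v=9: >8, s = 0-9 = -9; aux=1
v=1: not >8, s = (-9)-1 = -10; aux=2
v=1: not >8, s = (-10)-1 = -11; aux=3
v=14: >8, s = (-11)-14 = -25; aux=4
v=2: not >8, s = (-25)-1 = -26; aux=6
v=0: not >8, s = (-26)-1 = -27; aux=6
v=6: not >8, s = (-27)-1 = -28; aux=12
v=12: >8, s = (-28)-12 = -40; aux=13
s+aux = (-40)+13 = -27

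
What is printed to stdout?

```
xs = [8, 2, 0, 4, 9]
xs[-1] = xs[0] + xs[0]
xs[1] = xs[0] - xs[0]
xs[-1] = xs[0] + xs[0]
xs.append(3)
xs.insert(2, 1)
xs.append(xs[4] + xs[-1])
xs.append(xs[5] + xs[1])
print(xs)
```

xs[-1] = xs[0]+xs[0] = 8+8 = 16 → [8, 2, 0, 4, 16]
xs[1] = xs[0]-xs[0] = 8-8 = 0 → [8, 0, 0, 4, 16]
xs[-1] = xs[0]+xs[0] = 8+8 = 16 → [8, 0, 0, 4, 16]
append 3 → [8, 0, 0, 4, 16, 3]
insert 1 at 2 → [8, 0, 1, 0, 4, 16, 3]
append xs[4]+xs[-1] = 4+3 = 7 → [8, 0, 1, 0, 4, 16, 3, 7]
append xs[5]+xs[1] = 16+0 = 16 → [8, 0, 1, 0, 4, 16, 3, 7, 16]

[8, 0, 1, 0, 4, 16, 3, 7, 16]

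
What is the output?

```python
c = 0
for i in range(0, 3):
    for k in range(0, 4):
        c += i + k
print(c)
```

30

i=0,k=0: c = 0+0 = 0
i=0,k=1: c = 0+1 = 1
i=0,k=2: c = 1+2 = 3
i=0,k=3: c = 3+3 = 6
i=1,k=0: c = 6+1 = 7
i=1,k=1: c = 7+2 = 9
i=1,k=2: c = 9+3 = 12
i=1,k=3: c = 12+4 = 16
i=2,k=0: c = 16+2 = 18
i=2,k=1: c = 18+3 = 21
i=2,k=2: c = 21+4 = 25
i=2,k=3: c = 25+5 = 30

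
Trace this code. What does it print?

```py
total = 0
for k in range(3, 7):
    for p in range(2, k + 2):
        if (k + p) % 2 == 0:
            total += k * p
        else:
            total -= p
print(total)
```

k=3,p=2: odd sum, total = 0-2 = -2
k=3,p=3: even sum, total = (-2)+9 = 7
k=3,p=4: odd sum, total = 7-4 = 3
k=4,p=2: even sum, total = 3+8 = 11
k=4,p=3: odd sum, total = 11-3 = 8
k=4,p=4: even sum, total = 8+16 = 24
k=4,p=5: odd sum, total = 24-5 = 19
k=5,p=2: odd sum, total = 19-2 = 17
k=5,p=3: even sum, total = 17+15 = 32
k=5,p=4: odd sum, total = 32-4 = 28
k=5,p=5: even sum, total = 28+25 = 53
k=5,p=6: odd sum, total = 53-6 = 47
k=6,p=2: even sum, total = 47+12 = 59
k=6,p=3: odd sum, total = 59-3 = 56
k=6,p=4: even sum, total = 56+24 = 80
k=6,p=5: odd sum, total = 80-5 = 75
k=6,p=6: even sum, total = 75+36 = 111
k=6,p=7: odd sum, total = 111-7 = 104

104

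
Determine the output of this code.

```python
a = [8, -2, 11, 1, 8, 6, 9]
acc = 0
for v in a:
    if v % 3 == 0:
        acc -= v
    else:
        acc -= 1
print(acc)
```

v=8: not %3==0, acc = 0-1 = -1
v=-2: not %3==0, acc = (-1)-1 = -2
v=11: not %3==0, acc = (-2)-1 = -3
v=1: not %3==0, acc = (-3)-1 = -4
v=8: not %3==0, acc = (-4)-1 = -5
v=6: %3==0, acc = (-5)-6 = -11
v=9: %3==0, acc = (-11)-9 = -20

-20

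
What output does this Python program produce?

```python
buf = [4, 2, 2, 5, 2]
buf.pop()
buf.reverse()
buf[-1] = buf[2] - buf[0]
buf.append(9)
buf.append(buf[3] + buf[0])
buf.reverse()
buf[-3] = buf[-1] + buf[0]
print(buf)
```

[2, 9, -3, 7, 2, 5]

pop() removes 2 → [4, 2, 2, 5]
reverse → [5, 2, 2, 4]
buf[-1] = buf[2]-buf[0] = 2-5 = -3 → [5, 2, 2, -3]
append 9 → [5, 2, 2, -3, 9]
append buf[3]+buf[0] = (-3)+5 = 2 → [5, 2, 2, -3, 9, 2]
reverse → [2, 9, -3, 2, 2, 5]
buf[-3] = buf[-1]+buf[0] = 5+2 = 7 → [2, 9, -3, 7, 2, 5]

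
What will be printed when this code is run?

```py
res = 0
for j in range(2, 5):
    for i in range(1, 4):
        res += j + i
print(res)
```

j=2,i=1: res = 0+3 = 3
j=2,i=2: res = 3+4 = 7
j=2,i=3: res = 7+5 = 12
j=3,i=1: res = 12+4 = 16
j=3,i=2: res = 16+5 = 21
j=3,i=3: res = 21+6 = 27
j=4,i=1: res = 27+5 = 32
j=4,i=2: res = 32+6 = 38
j=4,i=3: res = 38+7 = 45

45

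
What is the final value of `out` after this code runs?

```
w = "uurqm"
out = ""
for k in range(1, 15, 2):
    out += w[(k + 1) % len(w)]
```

'rmuqurm'

k=1: add w[2]='r' → 'r'
k=3: add w[4]='m' → 'rm'
k=5: add w[1]='u' → 'rmu'
k=7: add w[3]='q' → 'rmuq'
k=9: add w[0]='u' → 'rmuqu'
k=11: add w[2]='r' → 'rmuqur'
k=13: add w[4]='m' → 'rmuqurm'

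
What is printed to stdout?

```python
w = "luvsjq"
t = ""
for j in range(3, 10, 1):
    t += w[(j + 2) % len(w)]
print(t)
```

qluvsjq

j=3: add w[5]='q' → 'q'
j=4: add w[0]='l' → 'ql'
j=5: add w[1]='u' → 'qlu'
j=6: add w[2]='v' → 'qluv'
j=7: add w[3]='s' → 'qluvs'
j=8: add w[4]='j' → 'qluvsj'
j=9: add w[5]='q' → 'qluvsjq'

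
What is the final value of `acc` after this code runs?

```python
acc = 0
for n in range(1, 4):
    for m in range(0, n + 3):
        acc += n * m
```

n=1,m=0: acc = 0+0 = 0
n=1,m=1: acc = 0+1 = 1
n=1,m=2: acc = 1+2 = 3
n=1,m=3: acc = 3+3 = 6
n=2,m=0: acc = 6+0 = 6
n=2,m=1: acc = 6+2 = 8
n=2,m=2: acc = 8+4 = 12
n=2,m=3: acc = 12+6 = 18
n=2,m=4: acc = 18+8 = 26
n=3,m=0: acc = 26+0 = 26
n=3,m=1: acc = 26+3 = 29
n=3,m=2: acc = 29+6 = 35
n=3,m=3: acc = 35+9 = 44
n=3,m=4: acc = 44+12 = 56
n=3,m=5: acc = 56+15 = 71

71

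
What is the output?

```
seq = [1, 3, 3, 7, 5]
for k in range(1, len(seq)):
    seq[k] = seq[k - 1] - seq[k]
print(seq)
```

[1, -2, -5, -12, -17]

k=1: seq[1] = 1-3 = -2 → [1, -2, 3, 7, 5]
k=2: seq[2] = (-2)-3 = -5 → [1, -2, -5, 7, 5]
k=3: seq[3] = (-5)-7 = -12 → [1, -2, -5, -12, 5]
k=4: seq[4] = (-12)-5 = -17 → [1, -2, -5, -12, -17]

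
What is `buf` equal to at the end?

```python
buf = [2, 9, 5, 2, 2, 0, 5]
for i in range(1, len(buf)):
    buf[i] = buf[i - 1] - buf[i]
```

[2, -7, -12, -14, -16, -16, -21]

i=1: buf[1] = 2-9 = -7 → [2, -7, 5, 2, 2, 0, 5]
i=2: buf[2] = (-7)-5 = -12 → [2, -7, -12, 2, 2, 0, 5]
i=3: buf[3] = (-12)-2 = -14 → [2, -7, -12, -14, 2, 0, 5]
i=4: buf[4] = (-14)-2 = -16 → [2, -7, -12, -14, -16, 0, 5]
i=5: buf[5] = (-16)-0 = -16 → [2, -7, -12, -14, -16, -16, 5]
i=6: buf[6] = (-16)-5 = -21 → [2, -7, -12, -14, -16, -16, -21]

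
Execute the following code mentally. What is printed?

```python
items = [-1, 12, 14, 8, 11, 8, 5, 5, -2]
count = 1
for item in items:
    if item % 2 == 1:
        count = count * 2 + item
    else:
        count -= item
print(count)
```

item=-1: odd, count = 1*2+(-1) = 1
item=12: not odd, count = 1-12 = -11
item=14: not odd, count = (-11)-14 = -25
item=8: not odd, count = (-25)-8 = -33
item=11: odd, count = (-33)*2+11 = -55
item=8: not odd, count = (-55)-8 = -63
item=5: odd, count = (-63)*2+5 = -121
item=5: odd, count = (-121)*2+5 = -237
item=-2: not odd, count = (-237)-(-2) = -235

-235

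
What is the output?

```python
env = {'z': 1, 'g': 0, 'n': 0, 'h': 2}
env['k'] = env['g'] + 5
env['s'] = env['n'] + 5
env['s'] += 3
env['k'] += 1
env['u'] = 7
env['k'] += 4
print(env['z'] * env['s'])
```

8

env['k'] = env['g']+5 = 5 → {'z': 1, 'g': 0, 'n': 0, 'h': 2, 'k': 5}
env['s'] = env['n']+5 = 5 → {'z': 1, 'g': 0, 'n': 0, 'h': 2, 'k': 5, 's': 5}
env['s'] = 5+3 = 8 → {'z': 1, 'g': 0, 'n': 0, 'h': 2, 'k': 5, 's': 8}
env['k'] = 5+1 = 6 → {'z': 1, 'g': 0, 'n': 0, 'h': 2, 'k': 6, 's': 8}
env['u'] = 7 → {'z': 1, 'g': 0, 'n': 0, 'h': 2, 'k': 6, 's': 8, 'u': 7}
env['k'] = 6+4 = 10 → {'z': 1, 'g': 0, 'n': 0, 'h': 2, 'k': 10, 's': 8, 'u': 7}
env['z']*env['s'] = 1*8 = 8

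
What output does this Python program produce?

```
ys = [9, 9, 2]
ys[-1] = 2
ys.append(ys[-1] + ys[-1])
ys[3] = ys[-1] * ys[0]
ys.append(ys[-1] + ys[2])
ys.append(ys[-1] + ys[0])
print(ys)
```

ys[-1] = 2 → [9, 9, 2]
append ys[-1]+ys[-1] = 2+2 = 4 → [9, 9, 2, 4]
ys[3] = ys[-1]*ys[0] = 4*9 = 36 → [9, 9, 2, 36]
append ys[-1]+ys[2] = 36+2 = 38 → [9, 9, 2, 36, 38]
append ys[-1]+ys[0] = 38+9 = 47 → [9, 9, 2, 36, 38, 47]

[9, 9, 2, 36, 38, 47]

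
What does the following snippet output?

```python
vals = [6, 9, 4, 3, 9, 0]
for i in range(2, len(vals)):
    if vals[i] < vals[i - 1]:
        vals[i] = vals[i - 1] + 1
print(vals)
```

i=2: 4<9, vals[2] = 9+1 = 10 → [6, 9, 10, 3, 9, 0]
i=3: 3<10, vals[3] = 10+1 = 11 → [6, 9, 10, 11, 9, 0]
i=4: 9<11, vals[4] = 11+1 = 12 → [6, 9, 10, 11, 12, 0]
i=5: 0<12, vals[5] = 12+1 = 13 → [6, 9, 10, 11, 12, 13]

[6, 9, 10, 11, 12, 13]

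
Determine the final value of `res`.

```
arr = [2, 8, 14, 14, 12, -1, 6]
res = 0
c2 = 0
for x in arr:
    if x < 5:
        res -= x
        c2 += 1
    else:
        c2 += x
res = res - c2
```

x=2: <5, res = 0-2 = -2; c2=1
x=8: not <5; c2=9
x=14: not <5; c2=23
x=14: not <5; c2=37
x=12: not <5; c2=49
x=-1: <5, res = (-2)-(-1) = -1; c2=50
x=6: not <5; c2=56
res-c2 = (-1)-56 = -57

-57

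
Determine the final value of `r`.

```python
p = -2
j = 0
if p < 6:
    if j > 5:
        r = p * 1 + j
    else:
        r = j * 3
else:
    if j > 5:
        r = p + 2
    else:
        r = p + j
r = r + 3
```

3

p=-2, j=0
p < 6 is True; j > 5 is False
→ r = j * 3 = 0
r = 0+3 = 3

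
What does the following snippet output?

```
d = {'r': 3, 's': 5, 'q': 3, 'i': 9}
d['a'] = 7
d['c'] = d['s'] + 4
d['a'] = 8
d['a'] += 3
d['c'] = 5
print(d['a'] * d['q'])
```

d['a'] = 7 → {'r': 3, 's': 5, 'q': 3, 'i': 9, 'a': 7}
d['c'] = d['s']+4 = 9 → {'r': 3, 's': 5, 'q': 3, 'i': 9, 'a': 7, 'c': 9}
d['a'] = 8 → {'r': 3, 's': 5, 'q': 3, 'i': 9, 'a': 8, 'c': 9}
d['a'] = 8+3 = 11 → {'r': 3, 's': 5, 'q': 3, 'i': 9, 'a': 11, 'c': 9}
d['c'] = 5 → {'r': 3, 's': 5, 'q': 3, 'i': 9, 'a': 11, 'c': 5}
d['a']*d['q'] = 11*3 = 33

33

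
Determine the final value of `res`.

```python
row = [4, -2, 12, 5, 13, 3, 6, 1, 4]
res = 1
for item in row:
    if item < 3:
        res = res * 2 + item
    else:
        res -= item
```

-97

item=4: not <3, res = 1-4 = -3
item=-2: <3, res = (-3)*2+(-2) = -8
item=12: not <3, res = (-8)-12 = -20
item=5: not <3, res = (-20)-5 = -25
item=13: not <3, res = (-25)-13 = -38
item=3: not <3, res = (-38)-3 = -41
item=6: not <3, res = (-41)-6 = -47
item=1: <3, res = (-47)*2+1 = -93
item=4: not <3, res = (-93)-4 = -97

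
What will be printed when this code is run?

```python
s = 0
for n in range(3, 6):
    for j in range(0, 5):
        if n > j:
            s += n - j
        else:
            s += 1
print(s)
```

34

n=3,j=0: 3>0, s = 0+3 = 3
n=3,j=1: 3>1, s = 3+2 = 5
n=3,j=2: 3>2, s = 5+1 = 6
n=3,j=3: not 3>3, s = 6+1 = 7
n=3,j=4: not 3>4, s = 7+1 = 8
n=4,j=0: 4>0, s = 8+4 = 12
n=4,j=1: 4>1, s = 12+3 = 15
n=4,j=2: 4>2, s = 15+2 = 17
n=4,j=3: 4>3, s = 17+1 = 18
n=4,j=4: not 4>4, s = 18+1 = 19
n=5,j=0: 5>0, s = 19+5 = 24
n=5,j=1: 5>1, s = 24+4 = 28
n=5,j=2: 5>2, s = 28+3 = 31
n=5,j=3: 5>3, s = 31+2 = 33
n=5,j=4: 5>4, s = 33+1 = 34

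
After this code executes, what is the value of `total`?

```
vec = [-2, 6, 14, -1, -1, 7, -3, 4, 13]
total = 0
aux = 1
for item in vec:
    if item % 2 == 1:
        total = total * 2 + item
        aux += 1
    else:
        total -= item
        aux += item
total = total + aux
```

item=-2: not odd, total = 0-(-2) = 2; aux=-1
item=6: not odd, total = 2-6 = -4; aux=5
item=14: not odd, total = (-4)-14 = -18; aux=19
item=-1: odd, total = (-18)*2+(-1) = -37; aux=20
item=-1: odd, total = (-37)*2+(-1) = -75; aux=21
item=7: odd, total = (-75)*2+7 = -143; aux=22
item=-3: odd, total = (-143)*2+(-3) = -289; aux=23
item=4: not odd, total = (-289)-4 = -293; aux=27
item=13: odd, total = (-293)*2+13 = -573; aux=28
total+aux = (-573)+28 = -545

-545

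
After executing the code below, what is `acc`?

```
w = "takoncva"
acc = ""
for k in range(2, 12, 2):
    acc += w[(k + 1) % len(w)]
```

k=2: add w[3]='o' → 'o'
k=4: add w[5]='c' → 'oc'
k=6: add w[7]='a' → 'oca'
k=8: add w[1]='a' → 'ocaa'
k=10: add w[3]='o' → 'ocaao'

'ocaao'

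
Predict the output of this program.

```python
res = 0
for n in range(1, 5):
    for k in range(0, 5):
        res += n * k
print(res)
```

100

n=1,k=0: res = 0+0 = 0
n=1,k=1: res = 0+1 = 1
n=1,k=2: res = 1+2 = 3
n=1,k=3: res = 3+3 = 6
n=1,k=4: res = 6+4 = 10
n=2,k=0: res = 10+0 = 10
n=2,k=1: res = 10+2 = 12
n=2,k=2: res = 12+4 = 16
n=2,k=3: res = 16+6 = 22
n=2,k=4: res = 22+8 = 30
n=3,k=0: res = 30+0 = 30
n=3,k=1: res = 30+3 = 33
n=3,k=2: res = 33+6 = 39
n=3,k=3: res = 39+9 = 48
n=3,k=4: res = 48+12 = 60
n=4,k=0: res = 60+0 = 60
n=4,k=1: res = 60+4 = 64
n=4,k=2: res = 64+8 = 72
n=4,k=3: res = 72+12 = 84
n=4,k=4: res = 84+16 = 100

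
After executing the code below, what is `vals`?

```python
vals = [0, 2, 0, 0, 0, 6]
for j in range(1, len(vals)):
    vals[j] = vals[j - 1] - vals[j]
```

[0, -2, -2, -2, -2, -8]

j=1: vals[1] = 0-2 = -2 → [0, -2, 0, 0, 0, 6]
j=2: vals[2] = (-2)-0 = -2 → [0, -2, -2, 0, 0, 6]
j=3: vals[3] = (-2)-0 = -2 → [0, -2, -2, -2, 0, 6]
j=4: vals[4] = (-2)-0 = -2 → [0, -2, -2, -2, -2, 6]
j=5: vals[5] = (-2)-6 = -8 → [0, -2, -2, -2, -2, -8]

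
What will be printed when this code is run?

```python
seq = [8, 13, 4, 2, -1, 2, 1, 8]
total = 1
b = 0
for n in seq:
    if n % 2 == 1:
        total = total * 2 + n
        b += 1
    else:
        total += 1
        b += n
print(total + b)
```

105

n=8: not odd, total = 1+1 = 2; b=8
n=13: odd, total = 2*2+13 = 17; b=9
n=4: not odd, total = 17+1 = 18; b=13
n=2: not odd, total = 18+1 = 19; b=15
n=-1: odd, total = 19*2+(-1) = 37; b=16
n=2: not odd, total = 37+1 = 38; b=18
n=1: odd, total = 38*2+1 = 77; b=19
n=8: not odd, total = 77+1 = 78; b=27
total+b = 78+27 = 105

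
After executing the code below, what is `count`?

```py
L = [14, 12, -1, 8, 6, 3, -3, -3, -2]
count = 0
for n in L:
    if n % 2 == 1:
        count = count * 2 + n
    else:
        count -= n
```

n=14: not odd, count = 0-14 = -14
n=12: not odd, count = (-14)-12 = -26
n=-1: odd, count = (-26)*2+(-1) = -53
n=8: not odd, count = (-53)-8 = -61
n=6: not odd, count = (-61)-6 = -67
n=3: odd, count = (-67)*2+3 = -131
n=-3: odd, count = (-131)*2+(-3) = -265
n=-3: odd, count = (-265)*2+(-3) = -533
n=-2: not odd, count = (-533)-(-2) = -531

-531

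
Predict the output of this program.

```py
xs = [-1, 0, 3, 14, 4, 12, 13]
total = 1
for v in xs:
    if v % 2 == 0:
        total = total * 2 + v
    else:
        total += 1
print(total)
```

117

v=-1: not even, total = 1+1 = 2
v=0: even, total = 2*2+0 = 4
v=3: not even, total = 4+1 = 5
v=14: even, total = 5*2+14 = 24
v=4: even, total = 24*2+4 = 52
v=12: even, total = 52*2+12 = 116
v=13: not even, total = 116+1 = 117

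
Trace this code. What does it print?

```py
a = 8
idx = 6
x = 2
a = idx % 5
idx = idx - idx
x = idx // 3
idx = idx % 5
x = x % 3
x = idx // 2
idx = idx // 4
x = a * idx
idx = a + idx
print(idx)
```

a = 6%5 = 1
idx = 6-6 = 0
x = 0//3 = 0
idx = 0%5 = 0
x = 0%3 = 0
x = 0//2 = 0
idx = 0//4 = 0
x = 1*0 = 0
idx = 1+0 = 1

1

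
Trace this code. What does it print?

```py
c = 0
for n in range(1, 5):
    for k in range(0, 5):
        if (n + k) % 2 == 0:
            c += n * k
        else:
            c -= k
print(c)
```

n=1,k=0: odd sum, c = 0-0 = 0
n=1,k=1: even sum, c = 0+1 = 1
n=1,k=2: odd sum, c = 1-2 = -1
n=1,k=3: even sum, c = (-1)+3 = 2
n=1,k=4: odd sum, c = 2-4 = -2
n=2,k=0: even sum, c = (-2)+0 = -2
n=2,k=1: odd sum, c = (-2)-1 = -3
n=2,k=2: even sum, c = (-3)+4 = 1
n=2,k=3: odd sum, c = 1-3 = -2
n=2,k=4: even sum, c = (-2)+8 = 6
n=3,k=0: odd sum, c = 6-0 = 6
n=3,k=1: even sum, c = 6+3 = 9
n=3,k=2: odd sum, c = 9-2 = 7
n=3,k=3: even sum, c = 7+9 = 16
n=3,k=4: odd sum, c = 16-4 = 12
n=4,k=0: even sum, c = 12+0 = 12
n=4,k=1: odd sum, c = 12-1 = 11
n=4,k=2: even sum, c = 11+8 = 19
n=4,k=3: odd sum, c = 19-3 = 16
n=4,k=4: even sum, c = 16+16 = 32

32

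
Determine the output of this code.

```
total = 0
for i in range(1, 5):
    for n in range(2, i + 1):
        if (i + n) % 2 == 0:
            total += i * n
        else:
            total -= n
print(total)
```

i=2,n=2: even sum, total = 0+4 = 4
i=3,n=2: odd sum, total = 4-2 = 2
i=3,n=3: even sum, total = 2+9 = 11
i=4,n=2: even sum, total = 11+8 = 19
i=4,n=3: odd sum, total = 19-3 = 16
i=4,n=4: even sum, total = 16+16 = 32

32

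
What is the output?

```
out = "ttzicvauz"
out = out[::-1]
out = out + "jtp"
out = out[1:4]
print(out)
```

uav

reverse → 'zuavciztt'
+ 'jtp' → 'zuavcizttjtp'
slice [1:4] → 'uav'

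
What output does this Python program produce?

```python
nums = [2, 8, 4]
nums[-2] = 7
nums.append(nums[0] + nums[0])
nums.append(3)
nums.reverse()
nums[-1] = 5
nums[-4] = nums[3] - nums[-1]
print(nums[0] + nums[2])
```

7

nums[-2] = 7 → [2, 7, 4]
append nums[0]+nums[0] = 2+2 = 4 → [2, 7, 4, 4]
append 3 → [2, 7, 4, 4, 3]
reverse → [3, 4, 4, 7, 2]
nums[-1] = 5 → [3, 4, 4, 7, 5]
nums[-4] = nums[3]-nums[-1] = 7-5 = 2 → [3, 2, 4, 7, 5]
nums[0]+nums[2] = 3+4 = 7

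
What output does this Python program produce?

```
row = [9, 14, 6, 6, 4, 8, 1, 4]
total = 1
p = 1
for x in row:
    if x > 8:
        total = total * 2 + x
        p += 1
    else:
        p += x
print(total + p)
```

68

x=9: >8, total = 1*2+9 = 11; p=2
x=14: >8, total = 11*2+14 = 36; p=3
x=6: not >8; p=9
x=6: not >8; p=15
x=4: not >8; p=19
x=8: not >8; p=27
x=1: not >8; p=28
x=4: not >8; p=32
total+p = 36+32 = 68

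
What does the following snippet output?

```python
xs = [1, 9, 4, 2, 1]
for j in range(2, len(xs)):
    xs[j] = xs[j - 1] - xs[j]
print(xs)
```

j=2: xs[2] = 9-4 = 5 → [1, 9, 5, 2, 1]
j=3: xs[3] = 5-2 = 3 → [1, 9, 5, 3, 1]
j=4: xs[4] = 3-1 = 2 → [1, 9, 5, 3, 2]

[1, 9, 5, 3, 2]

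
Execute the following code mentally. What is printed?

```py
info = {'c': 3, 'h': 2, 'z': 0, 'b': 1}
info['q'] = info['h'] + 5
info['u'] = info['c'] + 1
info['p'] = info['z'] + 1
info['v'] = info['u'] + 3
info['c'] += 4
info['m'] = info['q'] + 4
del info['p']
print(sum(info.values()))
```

39

info['q'] = info['h']+5 = 7 → {'c': 3, 'h': 2, 'z': 0, 'b': 1, 'q': 7}
info['u'] = info['c']+1 = 4 → {'c': 3, 'h': 2, 'z': 0, 'b': 1, 'q': 7, 'u': 4}
info['p'] = info['z']+1 = 1 → {'c': 3, 'h': 2, 'z': 0, 'b': 1, 'q': 7, 'u': 4, 'p': 1}
info['v'] = info['u']+3 = 7 → {'c': 3, 'h': 2, 'z': 0, 'b': 1, 'q': 7, 'u': 4, 'p': 1, 'v': 7}
info['c'] = 3+4 = 7 → {'c': 7, 'h': 2, 'z': 0, 'b': 1, 'q': 7, 'u': 4, 'p': 1, 'v': 7}
info['m'] = info['q']+4 = 11 → {'c': 7, 'h': 2, 'z': 0, 'b': 1, 'q': 7, 'u': 4, 'p': 1, 'v': 7, 'm': 11}
del 'p' → {'c': 7, 'h': 2, 'z': 0, 'b': 1, 'q': 7, 'u': 4, 'v': 7, 'm': 11}
sum of values = 39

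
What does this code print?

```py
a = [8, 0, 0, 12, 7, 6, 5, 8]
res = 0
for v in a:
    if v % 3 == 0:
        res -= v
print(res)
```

-18

v=8: not %3==0
v=0: %3==0, res = 0-0 = 0
v=0: %3==0, res = 0-0 = 0
v=12: %3==0, res = 0-12 = -12
v=7: not %3==0
v=6: %3==0, res = (-12)-6 = -18
v=5: not %3==0
v=8: not %3==0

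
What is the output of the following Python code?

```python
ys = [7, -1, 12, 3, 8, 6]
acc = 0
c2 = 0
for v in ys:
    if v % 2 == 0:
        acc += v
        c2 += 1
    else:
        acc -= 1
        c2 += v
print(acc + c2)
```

v=7: not even, acc = 0-1 = -1; c2=7
v=-1: not even, acc = (-1)-1 = -2; c2=6
v=12: even, acc = (-2)+12 = 10; c2=7
v=3: not even, acc = 10-1 = 9; c2=10
v=8: even, acc = 9+8 = 17; c2=11
v=6: even, acc = 17+6 = 23; c2=12
acc+c2 = 23+12 = 35

35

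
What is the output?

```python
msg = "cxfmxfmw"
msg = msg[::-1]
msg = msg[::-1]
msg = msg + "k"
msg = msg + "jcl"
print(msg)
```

cxfmxfmwkjcl

reverse → 'wmfxmfxc'
reverse → 'cxfmxfmw'
+ 'k' → 'cxfmxfmwk'
+ 'jcl' → 'cxfmxfmwkjcl'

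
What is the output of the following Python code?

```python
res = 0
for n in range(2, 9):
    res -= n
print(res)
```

n=2: res = 0-2 = -2
n=3: res = (-2)-3 = -5
n=4: res = (-5)-4 = -9
n=5: res = (-9)-5 = -14
n=6: res = (-14)-6 = -20
n=7: res = (-20)-7 = -27
n=8: res = (-27)-8 = -35

-35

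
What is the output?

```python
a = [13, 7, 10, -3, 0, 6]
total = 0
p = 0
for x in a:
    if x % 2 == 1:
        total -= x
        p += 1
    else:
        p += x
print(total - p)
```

-36

x=13: odd, total = 0-13 = -13; p=1
x=7: odd, total = (-13)-7 = -20; p=2
x=10: not odd; p=12
x=-3: odd, total = (-20)-(-3) = -17; p=13
x=0: not odd; p=13
x=6: not odd; p=19
total-p = (-17)-19 = -36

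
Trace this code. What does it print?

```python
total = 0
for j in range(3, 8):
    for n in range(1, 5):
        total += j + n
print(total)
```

j=3,n=1: total = 0+4 = 4
j=3,n=2: total = 4+5 = 9
j=3,n=3: total = 9+6 = 15
j=3,n=4: total = 15+7 = 22
j=4,n=1: total = 22+5 = 27
j=4,n=2: total = 27+6 = 33
j=4,n=3: total = 33+7 = 40
j=4,n=4: total = 40+8 = 48
j=5,n=1: total = 48+6 = 54
j=5,n=2: total = 54+7 = 61
j=5,n=3: total = 61+8 = 69
j=5,n=4: total = 69+9 = 78
j=6,n=1: total = 78+7 = 85
j=6,n=2: total = 85+8 = 93
j=6,n=3: total = 93+9 = 102
j=6,n=4: total = 102+10 = 112
j=7,n=1: total = 112+8 = 120
j=7,n=2: total = 120+9 = 129
j=7,n=3: total = 129+10 = 139
j=7,n=4: total = 139+11 = 150

150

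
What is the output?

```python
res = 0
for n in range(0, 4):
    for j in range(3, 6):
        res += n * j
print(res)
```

72

n=0,j=3: res = 0+0 = 0
n=0,j=4: res = 0+0 = 0
n=0,j=5: res = 0+0 = 0
n=1,j=3: res = 0+3 = 3
n=1,j=4: res = 3+4 = 7
n=1,j=5: res = 7+5 = 12
n=2,j=3: res = 12+6 = 18
n=2,j=4: res = 18+8 = 26
n=2,j=5: res = 26+10 = 36
n=3,j=3: res = 36+9 = 45
n=3,j=4: res = 45+12 = 57
n=3,j=5: res = 57+15 = 72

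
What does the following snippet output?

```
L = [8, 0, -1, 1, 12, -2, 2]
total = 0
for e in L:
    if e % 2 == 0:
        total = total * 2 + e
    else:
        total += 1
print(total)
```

190

e=8: even, total = 0*2+8 = 8
e=0: even, total = 8*2+0 = 16
e=-1: not even, total = 16+1 = 17
e=1: not even, total = 17+1 = 18
e=12: even, total = 18*2+12 = 48
e=-2: even, total = 48*2+(-2) = 94
e=2: even, total = 94*2+2 = 190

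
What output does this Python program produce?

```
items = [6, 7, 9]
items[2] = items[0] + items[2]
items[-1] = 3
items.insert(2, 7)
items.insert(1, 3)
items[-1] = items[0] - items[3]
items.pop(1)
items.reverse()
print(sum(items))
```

19

items[2] = items[0]+items[2] = 6+9 = 15 → [6, 7, 15]
items[-1] = 3 → [6, 7, 3]
insert 7 at 2 → [6, 7, 7, 3]
insert 3 at 1 → [6, 3, 7, 7, 3]
items[-1] = items[0]-items[3] = 6-7 = -1 → [6, 3, 7, 7, -1]
pop(1) removes 3 → [6, 7, 7, -1]
reverse → [-1, 7, 7, 6]
sum = 19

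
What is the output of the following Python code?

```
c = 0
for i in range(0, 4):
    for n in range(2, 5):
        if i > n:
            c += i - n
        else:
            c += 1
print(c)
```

12

i=0,n=2: not 0>2, c = 0+1 = 1
i=0,n=3: not 0>3, c = 1+1 = 2
i=0,n=4: not 0>4, c = 2+1 = 3
i=1,n=2: not 1>2, c = 3+1 = 4
i=1,n=3: not 1>3, c = 4+1 = 5
i=1,n=4: not 1>4, c = 5+1 = 6
i=2,n=2: not 2>2, c = 6+1 = 7
i=2,n=3: not 2>3, c = 7+1 = 8
i=2,n=4: not 2>4, c = 8+1 = 9
i=3,n=2: 3>2, c = 9+1 = 10
i=3,n=3: not 3>3, c = 10+1 = 11
i=3,n=4: not 3>4, c = 11+1 = 12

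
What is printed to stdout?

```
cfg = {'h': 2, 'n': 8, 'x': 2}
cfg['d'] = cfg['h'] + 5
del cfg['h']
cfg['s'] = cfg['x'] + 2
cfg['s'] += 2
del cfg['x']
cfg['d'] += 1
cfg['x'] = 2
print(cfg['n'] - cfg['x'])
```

cfg['d'] = cfg['h']+5 = 7 → {'h': 2, 'n': 8, 'x': 2, 'd': 7}
del 'h' → {'n': 8, 'x': 2, 'd': 7}
cfg['s'] = cfg['x']+2 = 4 → {'n': 8, 'x': 2, 'd': 7, 's': 4}
cfg['s'] = 4+2 = 6 → {'n': 8, 'x': 2, 'd': 7, 's': 6}
del 'x' → {'n': 8, 'd': 7, 's': 6}
cfg['d'] = 7+1 = 8 → {'n': 8, 'd': 8, 's': 6}
cfg['x'] = 2 → {'n': 8, 'd': 8, 's': 6, 'x': 2}
cfg['n']-cfg['x'] = 8-2 = 6

6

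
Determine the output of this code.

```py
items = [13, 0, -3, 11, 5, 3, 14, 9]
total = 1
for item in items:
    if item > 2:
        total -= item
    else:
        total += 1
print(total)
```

item=13: >2, total = 1-13 = -12
item=0: not >2, total = (-12)+1 = -11
item=-3: not >2, total = (-11)+1 = -10
item=11: >2, total = (-10)-11 = -21
item=5: >2, total = (-21)-5 = -26
item=3: >2, total = (-26)-3 = -29
item=14: >2, total = (-29)-14 = -43
item=9: >2, total = (-43)-9 = -52

-52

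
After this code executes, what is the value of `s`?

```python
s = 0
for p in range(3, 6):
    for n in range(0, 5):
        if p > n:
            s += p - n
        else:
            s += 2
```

p=3,n=0: 3>0, s = 0+3 = 3
p=3,n=1: 3>1, s = 3+2 = 5
p=3,n=2: 3>2, s = 5+1 = 6
p=3,n=3: not 3>3, s = 6+2 = 8
p=3,n=4: not 3>4, s = 8+2 = 10
p=4,n=0: 4>0, s = 10+4 = 14
p=4,n=1: 4>1, s = 14+3 = 17
p=4,n=2: 4>2, s = 17+2 = 19
p=4,n=3: 4>3, s = 19+1 = 20
p=4,n=4: not 4>4, s = 20+2 = 22
p=5,n=0: 5>0, s = 22+5 = 27
p=5,n=1: 5>1, s = 27+4 = 31
p=5,n=2: 5>2, s = 31+3 = 34
p=5,n=3: 5>3, s = 34+2 = 36
p=5,n=4: 5>4, s = 36+1 = 37

37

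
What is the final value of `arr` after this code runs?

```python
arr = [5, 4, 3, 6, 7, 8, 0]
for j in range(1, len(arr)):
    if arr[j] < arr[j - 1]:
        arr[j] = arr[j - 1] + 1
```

[5, 6, 7, 8, 9, 10, 11]

j=1: 4<5, arr[1] = 5+1 = 6 → [5, 6, 3, 6, 7, 8, 0]
j=2: 3<6, arr[2] = 6+1 = 7 → [5, 6, 7, 6, 7, 8, 0]
j=3: 6<7, arr[3] = 7+1 = 8 → [5, 6, 7, 8, 7, 8, 0]
j=4: 7<8, arr[4] = 8+1 = 9 → [5, 6, 7, 8, 9, 8, 0]
j=5: 8<9, arr[5] = 9+1 = 10 → [5, 6, 7, 8, 9, 10, 0]
j=6: 0<10, arr[6] = 10+1 = 11 → [5, 6, 7, 8, 9, 10, 11]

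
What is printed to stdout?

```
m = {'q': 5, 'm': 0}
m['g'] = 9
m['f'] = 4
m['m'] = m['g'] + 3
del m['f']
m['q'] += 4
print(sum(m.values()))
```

30

m['g'] = 9 → {'q': 5, 'm': 0, 'g': 9}
m['f'] = 4 → {'q': 5, 'm': 0, 'g': 9, 'f': 4}
m['m'] = m['g']+3 = 12 → {'q': 5, 'm': 12, 'g': 9, 'f': 4}
del 'f' → {'q': 5, 'm': 12, 'g': 9}
m['q'] = 5+4 = 9 → {'q': 9, 'm': 12, 'g': 9}
sum of values = 30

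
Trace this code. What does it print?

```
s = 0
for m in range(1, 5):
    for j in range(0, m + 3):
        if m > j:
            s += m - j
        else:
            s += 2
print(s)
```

m=1,j=0: 1>0, s = 0+1 = 1
m=1,j=1: not 1>1, s = 1+2 = 3
m=1,j=2: not 1>2, s = 3+2 = 5
m=1,j=3: not 1>3, s = 5+2 = 7
m=2,j=0: 2>0, s = 7+2 = 9
m=2,j=1: 2>1, s = 9+1 = 10
m=2,j=2: not 2>2, s = 10+2 = 12
m=2,j=3: not 2>3, s = 12+2 = 14
m=2,j=4: not 2>4, s = 14+2 = 16
m=3,j=0: 3>0, s = 16+3 = 19
m=3,j=1: 3>1, s = 19+2 = 21
m=3,j=2: 3>2, s = 21+1 = 22
m=3,j=3: not 3>3, s = 22+2 = 24
m=3,j=4: not 3>4, s = 24+2 = 26
m=3,j=5: not 3>5, s = 26+2 = 28
m=4,j=0: 4>0, s = 28+4 = 32
m=4,j=1: 4>1, s = 32+3 = 35
m=4,j=2: 4>2, s = 35+2 = 37
m=4,j=3: 4>3, s = 37+1 = 38
m=4,j=4: not 4>4, s = 38+2 = 40
m=4,j=5: not 4>5, s = 40+2 = 42
m=4,j=6: not 4>6, s = 42+2 = 44

44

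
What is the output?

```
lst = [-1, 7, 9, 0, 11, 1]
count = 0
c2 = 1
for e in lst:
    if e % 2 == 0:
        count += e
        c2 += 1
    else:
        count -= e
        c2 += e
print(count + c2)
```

e=-1: not even, count = 0-(-1) = 1; c2=0
e=7: not even, count = 1-7 = -6; c2=7
e=9: not even, count = (-6)-9 = -15; c2=16
e=0: even, count = (-15)+0 = -15; c2=17
e=11: not even, count = (-15)-11 = -26; c2=28
e=1: not even, count = (-26)-1 = -27; c2=29
count+c2 = (-27)+29 = 2

2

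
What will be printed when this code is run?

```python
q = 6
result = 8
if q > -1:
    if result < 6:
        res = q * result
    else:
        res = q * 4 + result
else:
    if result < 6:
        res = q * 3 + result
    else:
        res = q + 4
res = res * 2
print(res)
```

64

q=6, result=8
q > -1 is True; result < 6 is False
→ res = q * 4 + result = 32
res = 32*2 = 64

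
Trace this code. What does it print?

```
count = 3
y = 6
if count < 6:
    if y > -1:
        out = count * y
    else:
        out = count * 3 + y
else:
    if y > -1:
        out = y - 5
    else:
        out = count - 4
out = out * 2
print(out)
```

36

count=3, y=6
count < 6 is True; y > -1 is True
→ out = count * y = 18
out = 18*2 = 36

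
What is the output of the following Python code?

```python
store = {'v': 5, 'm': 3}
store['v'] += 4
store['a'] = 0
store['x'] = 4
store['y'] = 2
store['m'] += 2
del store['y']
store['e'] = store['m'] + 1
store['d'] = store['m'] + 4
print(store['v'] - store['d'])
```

store['v'] = 5+4 = 9 → {'v': 9, 'm': 3}
store['a'] = 0 → {'v': 9, 'm': 3, 'a': 0}
store['x'] = 4 → {'v': 9, 'm': 3, 'a': 0, 'x': 4}
store['y'] = 2 → {'v': 9, 'm': 3, 'a': 0, 'x': 4, 'y': 2}
store['m'] = 3+2 = 5 → {'v': 9, 'm': 5, 'a': 0, 'x': 4, 'y': 2}
del 'y' → {'v': 9, 'm': 5, 'a': 0, 'x': 4}
store['e'] = store['m']+1 = 6 → {'v': 9, 'm': 5, 'a': 0, 'x': 4, 'e': 6}
store['d'] = store['m']+4 = 9 → {'v': 9, 'm': 5, 'a': 0, 'x': 4, 'e': 6, 'd': 9}
store['v']-store['d'] = 9-9 = 0

0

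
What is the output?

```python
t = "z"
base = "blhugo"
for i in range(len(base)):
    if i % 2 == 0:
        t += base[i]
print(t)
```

zbhg

i=0: add 'b' → 'zb'
i=1: skip
i=2: add 'h' → 'zbh'
i=3: skip
i=4: add 'g' → 'zbhg'
i=5: skip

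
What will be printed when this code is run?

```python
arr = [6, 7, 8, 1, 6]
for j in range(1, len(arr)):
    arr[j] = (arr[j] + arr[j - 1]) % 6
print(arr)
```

[6, 1, 3, 4, 4]

j=1: arr[1] = (7+6)%6 = 1 → [6, 1, 8, 1, 6]
j=2: arr[2] = (8+1)%6 = 3 → [6, 1, 3, 1, 6]
j=3: arr[3] = (1+3)%6 = 4 → [6, 1, 3, 4, 6]
j=4: arr[4] = (6+4)%6 = 4 → [6, 1, 3, 4, 4]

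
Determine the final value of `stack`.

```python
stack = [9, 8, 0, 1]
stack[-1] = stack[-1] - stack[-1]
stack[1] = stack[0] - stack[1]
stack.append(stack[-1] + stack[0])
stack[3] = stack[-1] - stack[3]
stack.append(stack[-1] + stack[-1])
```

stack[-1] = stack[-1]-stack[-1] = 1-1 = 0 → [9, 8, 0, 0]
stack[1] = stack[0]-stack[1] = 9-8 = 1 → [9, 1, 0, 0]
append stack[-1]+stack[0] = 0+9 = 9 → [9, 1, 0, 0, 9]
stack[3] = stack[-1]-stack[3] = 9-0 = 9 → [9, 1, 0, 9, 9]
append stack[-1]+stack[-1] = 9+9 = 18 → [9, 1, 0, 9, 9, 18]

[9, 1, 0, 9, 9, 18]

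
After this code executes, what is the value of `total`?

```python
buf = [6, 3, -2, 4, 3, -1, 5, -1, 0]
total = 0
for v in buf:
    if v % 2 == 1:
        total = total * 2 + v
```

v=6: not odd
v=3: odd, total = 0*2+3 = 3
v=-2: not odd
v=4: not odd
v=3: odd, total = 3*2+3 = 9
v=-1: odd, total = 9*2+(-1) = 17
v=5: odd, total = 17*2+5 = 39
v=-1: odd, total = 39*2+(-1) = 77
v=0: not odd

77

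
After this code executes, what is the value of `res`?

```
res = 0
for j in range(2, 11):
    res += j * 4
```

j=2: res = 0+2*4 = 8
j=3: res = 8+3*4 = 20
j=4: res = 20+4*4 = 36
j=5: res = 36+5*4 = 56
j=6: res = 56+6*4 = 80
j=7: res = 80+7*4 = 108
j=8: res = 108+8*4 = 140
j=9: res = 140+9*4 = 176
j=10: res = 176+10*4 = 216

216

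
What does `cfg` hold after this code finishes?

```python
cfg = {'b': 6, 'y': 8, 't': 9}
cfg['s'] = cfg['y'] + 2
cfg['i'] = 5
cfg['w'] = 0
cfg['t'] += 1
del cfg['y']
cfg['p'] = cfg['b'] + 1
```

{'b': 6, 't': 10, 's': 10, 'i': 5, 'w': 0, 'p': 7}

cfg['s'] = cfg['y']+2 = 10 → {'b': 6, 'y': 8, 't': 9, 's': 10}
cfg['i'] = 5 → {'b': 6, 'y': 8, 't': 9, 's': 10, 'i': 5}
cfg['w'] = 0 → {'b': 6, 'y': 8, 't': 9, 's': 10, 'i': 5, 'w': 0}
cfg['t'] = 9+1 = 10 → {'b': 6, 'y': 8, 't': 10, 's': 10, 'i': 5, 'w': 0}
del 'y' → {'b': 6, 't': 10, 's': 10, 'i': 5, 'w': 0}
cfg['p'] = cfg['b']+1 = 7 → {'b': 6, 't': 10, 's': 10, 'i': 5, 'w': 0, 'p': 7}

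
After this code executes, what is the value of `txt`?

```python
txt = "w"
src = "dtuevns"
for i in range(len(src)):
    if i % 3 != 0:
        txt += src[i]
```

'wtuvn'

i=0: skip
i=1: add 't' → 'wt'
i=2: add 'u' → 'wtu'
i=3: skip
i=4: add 'v' → 'wtuv'
i=5: add 'n' → 'wtuvn'
i=6: skip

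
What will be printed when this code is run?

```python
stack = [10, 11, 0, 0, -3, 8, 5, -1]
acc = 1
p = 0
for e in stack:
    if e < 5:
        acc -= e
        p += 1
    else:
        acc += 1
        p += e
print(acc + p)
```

e=10: not <5, acc = 1+1 = 2; p=10
e=11: not <5, acc = 2+1 = 3; p=21
e=0: <5, acc = 3-0 = 3; p=22
e=0: <5, acc = 3-0 = 3; p=23
e=-3: <5, acc = 3-(-3) = 6; p=24
e=8: not <5, acc = 6+1 = 7; p=32
e=5: not <5, acc = 7+1 = 8; p=37
e=-1: <5, acc = 8-(-1) = 9; p=38
acc+p = 9+38 = 47

47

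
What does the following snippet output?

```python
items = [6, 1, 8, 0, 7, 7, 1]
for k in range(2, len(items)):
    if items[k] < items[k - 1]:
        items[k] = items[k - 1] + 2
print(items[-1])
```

k=2: 8>=1, unchanged → [6, 1, 8, 0, 7, 7, 1]
k=3: 0<8, items[3] = 8+2 = 10 → [6, 1, 8, 10, 7, 7, 1]
k=4: 7<10, items[4] = 10+2 = 12 → [6, 1, 8, 10, 12, 7, 1]
k=5: 7<12, items[5] = 12+2 = 14 → [6, 1, 8, 10, 12, 14, 1]
k=6: 1<14, items[6] = 14+2 = 16 → [6, 1, 8, 10, 12, 14, 16]

16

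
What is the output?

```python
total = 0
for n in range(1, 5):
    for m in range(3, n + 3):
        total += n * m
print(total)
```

n=1,m=3: total = 0+3 = 3
n=2,m=3: total = 3+6 = 9
n=2,m=4: total = 9+8 = 17
n=3,m=3: total = 17+9 = 26
n=3,m=4: total = 26+12 = 38
n=3,m=5: total = 38+15 = 53
n=4,m=3: total = 53+12 = 65
n=4,m=4: total = 65+16 = 81
n=4,m=5: total = 81+20 = 101
n=4,m=6: total = 101+24 = 125

125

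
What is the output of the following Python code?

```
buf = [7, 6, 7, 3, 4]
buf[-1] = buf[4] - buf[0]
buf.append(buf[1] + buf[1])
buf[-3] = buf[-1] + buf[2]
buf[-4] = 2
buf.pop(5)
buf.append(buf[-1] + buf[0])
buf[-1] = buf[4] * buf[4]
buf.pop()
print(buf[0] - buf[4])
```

buf[-1] = buf[4]-buf[0] = 4-7 = -3 → [7, 6, 7, 3, -3]
append buf[1]+buf[1] = 6+6 = 12 → [7, 6, 7, 3, -3, 12]
buf[-3] = buf[-1]+buf[2] = 12+7 = 19 → [7, 6, 7, 19, -3, 12]
buf[-4] = 2 → [7, 6, 2, 19, -3, 12]
pop(5) removes 12 → [7, 6, 2, 19, -3]
append buf[-1]+buf[0] = (-3)+7 = 4 → [7, 6, 2, 19, -3, 4]
buf[-1] = buf[4]*buf[4] = (-3)*(-3) = 9 → [7, 6, 2, 19, -3, 9]
pop() removes 9 → [7, 6, 2, 19, -3]
buf[0]-buf[4] = 7-(-3) = 10

10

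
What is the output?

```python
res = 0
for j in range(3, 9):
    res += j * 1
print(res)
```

33

j=3: res = 0+3*1 = 3
j=4: res = 3+4*1 = 7
j=5: res = 7+5*1 = 12
j=6: res = 12+6*1 = 18
j=7: res = 18+7*1 = 25
j=8: res = 25+8*1 = 33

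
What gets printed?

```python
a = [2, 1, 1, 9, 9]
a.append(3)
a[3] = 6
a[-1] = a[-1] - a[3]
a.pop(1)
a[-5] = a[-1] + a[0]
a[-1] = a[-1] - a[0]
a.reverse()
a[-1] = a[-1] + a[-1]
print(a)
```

[-2, 9, 6, 1, -2]

append 3 → [2, 1, 1, 9, 9, 3]
a[3] = 6 → [2, 1, 1, 6, 9, 3]
a[-1] = a[-1]-a[3] = 3-6 = -3 → [2, 1, 1, 6, 9, -3]
pop(1) removes 1 → [2, 1, 6, 9, -3]
a[-5] = a[-1]+a[0] = (-3)+2 = -1 → [-1, 1, 6, 9, -3]
a[-1] = a[-1]-a[0] = (-3)-(-1) = -2 → [-1, 1, 6, 9, -2]
reverse → [-2, 9, 6, 1, -1]
a[-1] = a[-1]+a[-1] = (-1)+(-1) = -2 → [-2, 9, 6, 1, -2]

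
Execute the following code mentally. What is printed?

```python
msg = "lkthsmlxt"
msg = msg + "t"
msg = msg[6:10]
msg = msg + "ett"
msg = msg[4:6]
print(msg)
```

et

+ 't' → 'lkthsmlxtt'
slice [6:10] → 'lxtt'
+ 'ett' → 'lxttett'
slice [4:6] → 'et'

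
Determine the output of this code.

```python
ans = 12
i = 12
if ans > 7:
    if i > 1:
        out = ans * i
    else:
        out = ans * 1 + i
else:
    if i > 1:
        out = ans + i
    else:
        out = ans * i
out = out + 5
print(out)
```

ans=12, i=12
ans > 7 is True; i > 1 is True
→ out = ans * i = 144
out = 144+5 = 149

149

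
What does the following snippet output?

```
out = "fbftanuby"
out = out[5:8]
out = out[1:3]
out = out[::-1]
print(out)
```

slice [5:8] → 'nub'
slice [1:3] → 'ub'
reverse → 'bu'

bu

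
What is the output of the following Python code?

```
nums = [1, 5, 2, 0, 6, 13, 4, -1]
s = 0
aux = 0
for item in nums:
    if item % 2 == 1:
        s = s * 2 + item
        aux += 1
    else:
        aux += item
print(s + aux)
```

item=1: odd, s = 0*2+1 = 1; aux=1
item=5: odd, s = 1*2+5 = 7; aux=2
item=2: not odd; aux=4
item=0: not odd; aux=4
item=6: not odd; aux=10
item=13: odd, s = 7*2+13 = 27; aux=11
item=4: not odd; aux=15
item=-1: odd, s = 27*2+(-1) = 53; aux=16
s+aux = 53+16 = 69

69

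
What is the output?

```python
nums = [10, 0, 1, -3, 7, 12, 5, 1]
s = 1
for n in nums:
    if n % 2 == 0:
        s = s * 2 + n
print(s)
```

60

n=10: even, s = 1*2+10 = 12
n=0: even, s = 12*2+0 = 24
n=1: not even
n=-3: not even
n=7: not even
n=12: even, s = 24*2+12 = 60
n=5: not even
n=1: not even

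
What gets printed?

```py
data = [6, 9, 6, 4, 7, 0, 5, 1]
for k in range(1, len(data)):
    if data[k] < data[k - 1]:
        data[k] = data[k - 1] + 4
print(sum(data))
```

153

k=1: 9>=6, unchanged → [6, 9, 6, 4, 7, 0, 5, 1]
k=2: 6<9, data[2] = 9+4 = 13 → [6, 9, 13, 4, 7, 0, 5, 1]
k=3: 4<13, data[3] = 13+4 = 17 → [6, 9, 13, 17, 7, 0, 5, 1]
k=4: 7<17, data[4] = 17+4 = 21 → [6, 9, 13, 17, 21, 0, 5, 1]
k=5: 0<21, data[5] = 21+4 = 25 → [6, 9, 13, 17, 21, 25, 5, 1]
k=6: 5<25, data[6] = 25+4 = 29 → [6, 9, 13, 17, 21, 25, 29, 1]
k=7: 1<29, data[7] = 29+4 = 33 → [6, 9, 13, 17, 21, 25, 29, 33]
sum = 153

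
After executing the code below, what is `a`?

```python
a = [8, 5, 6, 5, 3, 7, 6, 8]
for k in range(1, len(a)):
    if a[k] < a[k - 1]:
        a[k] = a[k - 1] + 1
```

[8, 9, 10, 11, 12, 13, 14, 15]

k=1: 5<8, a[1] = 8+1 = 9 → [8, 9, 6, 5, 3, 7, 6, 8]
k=2: 6<9, a[2] = 9+1 = 10 → [8, 9, 10, 5, 3, 7, 6, 8]
k=3: 5<10, a[3] = 10+1 = 11 → [8, 9, 10, 11, 3, 7, 6, 8]
k=4: 3<11, a[4] = 11+1 = 12 → [8, 9, 10, 11, 12, 7, 6, 8]
k=5: 7<12, a[5] = 12+1 = 13 → [8, 9, 10, 11, 12, 13, 6, 8]
k=6: 6<13, a[6] = 13+1 = 14 → [8, 9, 10, 11, 12, 13, 14, 8]
k=7: 8<14, a[7] = 14+1 = 15 → [8, 9, 10, 11, 12, 13, 14, 15]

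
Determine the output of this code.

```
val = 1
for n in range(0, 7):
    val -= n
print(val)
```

-20

n=0: val = 1-0 = 1
n=1: val = 1-1 = 0
n=2: val = 0-2 = -2
n=3: val = (-2)-3 = -5
n=4: val = (-5)-4 = -9
n=5: val = (-9)-5 = -14
n=6: val = (-14)-6 = -20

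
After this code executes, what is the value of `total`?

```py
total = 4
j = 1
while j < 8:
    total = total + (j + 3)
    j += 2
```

32

j=1: total = 4+4 = 8
j=3: total = 8+6 = 14
j=5: total = 14+8 = 22
j=7: total = 22+10 = 32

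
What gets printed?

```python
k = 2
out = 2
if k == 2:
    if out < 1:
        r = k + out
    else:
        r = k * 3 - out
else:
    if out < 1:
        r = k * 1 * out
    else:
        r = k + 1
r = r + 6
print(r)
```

10

k=2, out=2
k == 2 is True; out < 1 is False
→ r = k * 3 - out = 4
r = 4+6 = 10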